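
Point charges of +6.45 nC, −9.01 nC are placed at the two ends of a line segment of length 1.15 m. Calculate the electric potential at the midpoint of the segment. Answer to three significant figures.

-40.0 V

The total potential is the scalar sum of each charge's contribution, V = Σ kqᵢ/rᵢ.
Each charge is 0.575 m from the midpoint.
V = k[(6.45×10⁻⁹)/(0.575) + (-9.01×10⁻⁹)/(0.575)] = -40.0 V.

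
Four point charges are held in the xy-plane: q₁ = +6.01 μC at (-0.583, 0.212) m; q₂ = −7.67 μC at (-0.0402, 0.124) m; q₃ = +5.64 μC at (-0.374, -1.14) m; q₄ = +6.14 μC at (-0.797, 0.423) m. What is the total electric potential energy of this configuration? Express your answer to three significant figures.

The assembly work is the sum of pairwise potential energies, U = Σ_{i<j} kqᵢqⱼ/rᵢⱼ.
Pair separations: r₁₂ = 0.550 m, r₁₃ = 1.37 m, r₁₄ = 0.301 m, r₂₃ = 1.31 m, r₂₄ = 0.814 m, r₃₄ = 1.62 m.
Summing all 6 pair terms gives U = -0.0525 J.

-0.0525 J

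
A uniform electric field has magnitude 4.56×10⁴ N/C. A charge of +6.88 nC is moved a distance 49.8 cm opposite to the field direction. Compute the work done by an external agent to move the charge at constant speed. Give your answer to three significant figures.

The potential change for a displacement 49.8 cm opposite to the field direction is ΔV = +Ed = 2.27×10⁴ V.
W_ext = qΔV = 1.56×10⁻⁴ J.

1.56×10⁻⁴ J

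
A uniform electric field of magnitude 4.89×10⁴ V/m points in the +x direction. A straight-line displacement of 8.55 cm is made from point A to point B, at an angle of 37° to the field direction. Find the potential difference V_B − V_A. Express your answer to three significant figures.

Only the component of displacement along E changes the potential: ΔV = −E·d·cosθ.
ΔV = −(4.89×10⁴ V/m)(0.0855 m)cos37° = -3340 V.

-3340 V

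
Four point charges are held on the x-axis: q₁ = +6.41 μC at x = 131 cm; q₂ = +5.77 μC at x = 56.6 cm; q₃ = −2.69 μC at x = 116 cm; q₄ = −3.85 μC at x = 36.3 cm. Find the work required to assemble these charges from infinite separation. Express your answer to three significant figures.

The work to assemble the configuration equals its total potential energy, U = Σ kqᵢqⱼ/rᵢⱼ over all pairs.
Pair separations: r₁₂ = 0.744 m, r₁₃ = 0.150 m, r₁₄ = 0.947 m, r₂₃ = 0.594 m, r₂₄ = 0.203 m, r₃₄ = 0.797 m.
Summing all 6 pair terms gives U = -1.92 J.

-1.92 J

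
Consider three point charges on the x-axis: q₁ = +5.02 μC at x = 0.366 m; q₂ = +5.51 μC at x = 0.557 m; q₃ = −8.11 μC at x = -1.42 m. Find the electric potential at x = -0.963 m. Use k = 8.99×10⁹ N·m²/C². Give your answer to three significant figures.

Electric potential is a scalar, so the contributions from each charge add algebraically: V = Σ kqᵢ/rᵢ.
Distances from the field point to each charge: r₁ = 1.33 m, r₂ = 1.52 m, r₃ = 0.457 m.
V = k[(5.02×10⁻⁶)/(1.33) + (5.51×10⁻⁶)/(1.52) + (-8.11×10⁻⁶)/(0.457)] = -9.30×10⁴ V.

-9.30×10⁴ V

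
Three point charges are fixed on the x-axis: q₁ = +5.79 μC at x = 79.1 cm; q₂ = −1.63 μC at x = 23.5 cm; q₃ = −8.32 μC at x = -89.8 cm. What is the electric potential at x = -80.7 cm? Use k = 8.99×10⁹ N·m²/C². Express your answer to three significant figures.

-8.03×10⁵ V

The total potential is the scalar sum of each charge's contribution, V = Σ kqᵢ/rᵢ.
Distances from the field point to each charge: r₁ = 1.60 m, r₂ = 1.04 m, r₃ = 0.0910 m.
V = k[(5.79×10⁻⁶)/(1.60) + (-1.63×10⁻⁶)/(1.04) + (-8.32×10⁻⁶)/(0.0910)] = -8.03×10⁵ V.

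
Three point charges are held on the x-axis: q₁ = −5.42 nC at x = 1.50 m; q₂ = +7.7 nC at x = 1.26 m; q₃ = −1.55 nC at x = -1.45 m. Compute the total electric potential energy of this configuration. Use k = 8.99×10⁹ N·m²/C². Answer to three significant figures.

-1.58×10⁻⁶ J

The work to assemble the configuration equals its total potential energy, U = Σ kqᵢqⱼ/rᵢⱼ over all pairs.
Pair separations: r₁₂ = 0.240 m, r₁₃ = 2.95 m, r₂₃ = 2.71 m.
U = (-1.56×10⁻⁶) + (2.56×10⁻⁸) + (-3.96×10⁻⁸) = -1.58×10⁻⁶ J.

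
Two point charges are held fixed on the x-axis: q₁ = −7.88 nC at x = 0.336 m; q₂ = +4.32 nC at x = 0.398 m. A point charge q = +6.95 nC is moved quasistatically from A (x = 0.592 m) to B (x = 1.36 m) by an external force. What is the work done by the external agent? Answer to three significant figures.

For quasistatic motion the external work equals the change in potential energy: W_ext = qΔV = q(V_B − V_A).
At A: distances to the source charges are 0.256 m, 0.194 m; V_A = Σ kqᵢ/rᵢ = -76.5 V.
At B: distances to the source charges are 1.02 m, 0.962 m; V_B = Σ kqᵢ/rᵢ = -28.8 V.
ΔV = V_B − V_A = 47.7 V.
W_ext = qΔV = (6.95×10⁻⁹ C)(47.7 V) = 3.32×10⁻⁷ J.

3.32×10⁻⁷ J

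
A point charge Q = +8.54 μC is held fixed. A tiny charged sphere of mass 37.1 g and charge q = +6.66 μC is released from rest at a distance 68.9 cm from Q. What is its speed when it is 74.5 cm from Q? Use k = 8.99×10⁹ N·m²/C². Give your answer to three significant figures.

Only the electrostatic force acts, so mechanical energy is conserved: ½mv² = U₁ − U₂ = kQq(1/r₁ − 1/r₂).
U₁ − U₂ = (8.99×10⁹ N·m²/C²)(8.54×10⁻⁶ C)(6.66×10⁻⁶ C)(1/0.689 − 1/0.745) = 0.0558 J.
v = √(2·0.0558/0.0371) = 1.73 m/s.

1.73 m/s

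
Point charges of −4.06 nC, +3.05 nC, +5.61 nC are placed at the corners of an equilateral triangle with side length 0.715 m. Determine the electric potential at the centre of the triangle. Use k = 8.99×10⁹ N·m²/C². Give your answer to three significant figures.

100 V

The total potential is the scalar sum of each charge's contribution, V = Σ kqᵢ/rᵢ.
The distance from each vertex to the centroid is a/√3 = 0.413 m.
V = k[(-4.06×10⁻⁹)/(0.413) + (3.05×10⁻⁹)/(0.413) + (5.61×10⁻⁹)/(0.413)] = 100 V.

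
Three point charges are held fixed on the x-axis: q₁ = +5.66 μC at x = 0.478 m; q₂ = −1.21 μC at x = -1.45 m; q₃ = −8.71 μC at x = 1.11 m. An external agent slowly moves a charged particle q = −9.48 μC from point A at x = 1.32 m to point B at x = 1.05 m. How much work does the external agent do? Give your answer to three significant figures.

8.57 J

For quasistatic motion the external work equals the change in potential energy: W_ext = qΔV = q(V_B − V_A).
At A: distances to the source charges are 0.842 m, 2.77 m, 0.210 m; V_A = Σ kqᵢ/rᵢ = -3.16×10⁵ V.
At B: distances to the source charges are 0.572 m, 2.50 m, 0.0600 m; V_B = Σ kqᵢ/rᵢ = -1.22×10⁶ V.
ΔV = V_B − V_A = -9.04×10⁵ V.
W_ext = qΔV = (-9.48×10⁻⁶ C)(-9.04×10⁵ V) = 8.57 J.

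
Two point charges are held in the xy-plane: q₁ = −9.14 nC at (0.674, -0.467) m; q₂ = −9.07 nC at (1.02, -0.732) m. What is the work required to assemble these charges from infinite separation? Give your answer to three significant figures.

1.71×10⁻⁶ J

The assembly work is the sum of pairwise potential energies, U = Σ_{i<j} kqᵢqⱼ/rᵢⱼ.
Pair separations: r₁₂ = 0.436 m.
U = (1.71×10⁻⁶) = 1.71×10⁻⁶ J.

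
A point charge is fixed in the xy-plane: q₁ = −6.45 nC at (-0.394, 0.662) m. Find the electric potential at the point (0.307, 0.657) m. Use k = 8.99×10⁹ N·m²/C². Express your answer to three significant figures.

-82.7 V

Electric potential is a scalar, so the contributions from each charge add algebraically: V = Σ kqᵢ/rᵢ.
Distances from the field point to each charge: r₁ = 0.701 m.
V = k[(-6.45×10⁻⁹)/(0.701)] = -82.7 V.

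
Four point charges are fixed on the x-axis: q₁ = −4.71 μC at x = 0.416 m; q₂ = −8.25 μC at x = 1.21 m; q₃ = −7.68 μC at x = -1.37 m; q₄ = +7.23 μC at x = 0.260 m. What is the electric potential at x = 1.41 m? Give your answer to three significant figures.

-3.82×10⁵ V

Electric potential is a scalar, so the contributions from each charge add algebraically: V = Σ kqᵢ/rᵢ.
Distances from the field point to each charge: r₁ = 0.994 m, r₂ = 0.200 m, r₃ = 2.78 m, r₄ = 1.15 m.
V = k[(-4.71×10⁻⁶)/(0.994) + (-8.25×10⁻⁶)/(0.200) + (-7.68×10⁻⁶)/(2.78) + (7.23×10⁻⁶)/(1.15)] = -3.82×10⁵ V.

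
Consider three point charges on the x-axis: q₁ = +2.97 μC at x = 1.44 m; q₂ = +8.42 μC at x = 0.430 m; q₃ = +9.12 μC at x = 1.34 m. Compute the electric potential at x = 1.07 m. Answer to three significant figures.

Electric potential is a scalar, so the contributions from each charge add algebraically: V = Σ kqᵢ/rᵢ.
Distances from the field point to each charge: r₁ = 0.370 m, r₂ = 0.640 m, r₃ = 0.270 m.
V = k[(2.97×10⁻⁶)/(0.370) + (8.42×10⁻⁶)/(0.640) + (9.12×10⁻⁶)/(0.270)] = 4.94×10⁵ V.

4.94×10⁵ V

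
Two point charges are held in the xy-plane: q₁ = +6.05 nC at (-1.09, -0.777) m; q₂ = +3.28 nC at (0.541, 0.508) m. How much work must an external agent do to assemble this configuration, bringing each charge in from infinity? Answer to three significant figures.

The assembly work is the sum of pairwise potential energies, U = Σ_{i<j} kqᵢqⱼ/rᵢⱼ.
Pair separations: r₁₂ = 2.08 m.
U = (8.59×10⁻⁸) = 8.59×10⁻⁸ J.

8.59×10⁻⁸ J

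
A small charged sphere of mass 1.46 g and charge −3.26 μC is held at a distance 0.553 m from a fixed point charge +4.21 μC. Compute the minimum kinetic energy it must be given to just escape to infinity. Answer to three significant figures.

0.223 J

To just escape, total mechanical energy must reach zero at infinity: ½mv²_min + U = 0, so ½mv²_min = −U = |kQq|/r.
|U| = |kQq|/r = (8.99×10⁹ N·m²/C²)(4.21×10⁻⁶)(3.26×10⁻⁶)/(0.553) = 0.223 J.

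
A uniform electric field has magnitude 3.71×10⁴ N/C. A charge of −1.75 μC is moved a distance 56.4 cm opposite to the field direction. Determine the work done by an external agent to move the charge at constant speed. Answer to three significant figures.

The potential change for a displacement 56.4 cm opposite to the field direction is ΔV = +Ed = 2.09×10⁴ V.
W_ext = qΔV = -0.0366 J.

-0.0366 J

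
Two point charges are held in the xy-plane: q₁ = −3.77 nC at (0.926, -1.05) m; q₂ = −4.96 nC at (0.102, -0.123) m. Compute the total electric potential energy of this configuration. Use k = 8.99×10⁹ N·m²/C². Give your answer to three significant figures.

The assembly work is the sum of pairwise potential energies, U = Σ_{i<j} kqᵢqⱼ/rᵢⱼ.
Pair separations: r₁₂ = 1.24 m.
U = (1.36×10⁻⁷) = 1.36×10⁻⁷ J.

1.36×10⁻⁷ J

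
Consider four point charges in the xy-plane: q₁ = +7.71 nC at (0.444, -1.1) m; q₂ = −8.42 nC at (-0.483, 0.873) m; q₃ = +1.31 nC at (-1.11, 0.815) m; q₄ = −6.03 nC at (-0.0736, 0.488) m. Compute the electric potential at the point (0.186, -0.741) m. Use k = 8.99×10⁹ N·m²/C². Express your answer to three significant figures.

76.1 V

The total potential is the scalar sum of each charge's contribution, V = Σ kqᵢ/rᵢ.
Distances from the field point to each charge: r₁ = 0.442 m, r₂ = 1.75 m, r₃ = 2.03 m, r₄ = 1.26 m.
V = k[(7.71×10⁻⁹)/(0.442) + (-8.42×10⁻⁹)/(1.75) + (1.31×10⁻⁹)/(2.03) + (-6.03×10⁻⁹)/(1.26)] = 76.1 V.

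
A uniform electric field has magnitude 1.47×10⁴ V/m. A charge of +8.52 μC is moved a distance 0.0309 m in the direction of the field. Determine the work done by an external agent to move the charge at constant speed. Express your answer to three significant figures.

-3.87×10⁻³ J

The potential change for a displacement 0.0309 m in the direction of the field is ΔV = −Ed = -454 V.
W_ext = qΔV = -3.87×10⁻³ J.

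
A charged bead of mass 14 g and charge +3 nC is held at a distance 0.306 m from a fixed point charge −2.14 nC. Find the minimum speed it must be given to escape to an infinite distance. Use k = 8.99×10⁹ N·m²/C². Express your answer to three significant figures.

To just escape, total mechanical energy must reach zero at infinity: ½mv²_min + U = 0, so ½mv²_min = −U = |kQq|/r.
|U| = |kQq|/r = (8.99×10⁹ N·m²/C²)(2.14×10⁻⁹)(3.00×10⁻⁹)/(0.306) = 1.89×10⁻⁷ J.
v_min = √(2|U|/m) = √(2·1.89×10⁻⁷/0.0140) = 5.19×10⁻³ m/s.

5.19×10⁻³ m/s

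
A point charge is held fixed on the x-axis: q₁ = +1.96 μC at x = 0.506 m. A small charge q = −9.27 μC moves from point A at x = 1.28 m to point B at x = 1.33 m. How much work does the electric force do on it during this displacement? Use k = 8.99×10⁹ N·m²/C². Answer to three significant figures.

The work done by the electric force is W_field = −ΔU = −q(V_B − V_A) = q(V_A − V_B).
At A: distance to the source charge is 0.774 m; V_A = kq₁/r = 2.28×10⁴ V.
At B: distance to the source charge is 0.824 m; V_B = kq₁/r = 2.14×10⁴ V.
ΔV = V_B − V_A = -1380 V.
W_field = −qΔV = −(-9.27×10⁻⁶ C)(-1380 V) = -0.0128 J.

-0.0128 J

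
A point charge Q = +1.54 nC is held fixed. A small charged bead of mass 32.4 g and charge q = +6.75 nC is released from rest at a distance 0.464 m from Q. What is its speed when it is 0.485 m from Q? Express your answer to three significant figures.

Only the electrostatic force acts, so mechanical energy is conserved: ½mv² = U₁ − U₂ = kQq(1/r₁ − 1/r₂).
U₁ − U₂ = (8.99×10⁹ N·m²/C²)(1.54×10⁻⁹ C)(6.75×10⁻⁹ C)(1/0.464 − 1/0.485) = 8.72×10⁻⁹ J.
v = √(2·8.72×10⁻⁹/0.0324) = 7.34×10⁻⁴ m/s.

7.34×10⁻⁴ m/s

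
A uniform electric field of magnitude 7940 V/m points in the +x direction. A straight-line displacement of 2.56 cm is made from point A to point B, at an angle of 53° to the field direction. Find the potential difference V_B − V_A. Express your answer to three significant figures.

Only the component of displacement along E changes the potential: ΔV = −E·d·cosθ.
ΔV = −(7940 V/m)(0.0256 m)cos53° = -122 V.

-122 V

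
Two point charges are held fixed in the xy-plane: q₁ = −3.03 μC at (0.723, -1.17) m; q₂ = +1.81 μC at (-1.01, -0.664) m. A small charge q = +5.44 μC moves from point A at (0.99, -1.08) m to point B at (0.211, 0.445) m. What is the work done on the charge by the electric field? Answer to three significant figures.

-0.449 J

The work done by the electric force is W_field = −ΔU = −q(V_B − V_A) = q(V_A − V_B).
At A: distances to the source charges are 0.282 m, 2.04 m; V_A = Σ kqᵢ/rᵢ = -8.87×10⁴ V.
At B: distances to the source charges are 1.69 m, 1.65 m; V_B = Σ kqᵢ/rᵢ = -6210 V.
ΔV = V_B − V_A = 8.25×10⁴ V.
W_field = −qΔV = −(5.44×10⁻⁶ C)(8.25×10⁴ V) = -0.449 J.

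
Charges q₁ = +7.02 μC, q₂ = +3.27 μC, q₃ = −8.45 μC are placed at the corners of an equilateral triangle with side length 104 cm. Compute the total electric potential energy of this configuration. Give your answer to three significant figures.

-0.553 J

The assembly work is the sum of pairwise potential energies, U = Σ_{i<j} kqᵢqⱼ/rᵢⱼ.
All three pair separations equal the side length, 1.04 m.
U = (0.198) + (-0.513) + (-0.239) = -0.553 J.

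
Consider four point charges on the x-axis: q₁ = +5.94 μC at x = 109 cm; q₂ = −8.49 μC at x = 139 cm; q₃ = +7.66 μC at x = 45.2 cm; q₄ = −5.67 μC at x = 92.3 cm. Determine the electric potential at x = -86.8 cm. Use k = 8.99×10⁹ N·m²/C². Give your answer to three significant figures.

The total potential is the scalar sum of each charge's contribution, V = Σ kqᵢ/rᵢ.
Distances from the field point to each charge: r₁ = 1.96 m, r₂ = 2.26 m, r₃ = 1.32 m, r₄ = 1.79 m.
V = k[(5.94×10⁻⁶)/(1.96) + (-8.49×10⁻⁶)/(2.26) + (7.66×10⁻⁶)/(1.32) + (-5.67×10⁻⁶)/(1.79)] = 1.72×10⁴ V.

1.72×10⁴ V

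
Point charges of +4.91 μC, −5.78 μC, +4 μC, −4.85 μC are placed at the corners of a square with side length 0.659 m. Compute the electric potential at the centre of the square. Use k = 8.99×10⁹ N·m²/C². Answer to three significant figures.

-3.32×10⁴ V

Electric potential is a scalar, so the contributions from each charge add algebraically: V = Σ kqᵢ/rᵢ.
The distance from each corner to the centre is a√2/2 = 0.466 m.
V = k[(4.91×10⁻⁶)/(0.466) + (-5.78×10⁻⁶)/(0.466) + (4.00×10⁻⁶)/(0.466) + (-4.85×10⁻⁶)/(0.466)] = -3.32×10⁴ V.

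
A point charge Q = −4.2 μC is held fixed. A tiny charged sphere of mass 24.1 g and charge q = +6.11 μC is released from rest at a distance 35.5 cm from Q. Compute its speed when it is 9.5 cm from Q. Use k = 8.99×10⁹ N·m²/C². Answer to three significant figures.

12.1 m/s

Only the electrostatic force acts, so mechanical energy is conserved: ½mv² = U₁ − U₂ = kQq(1/r₁ − 1/r₂).
U₁ − U₂ = (8.99×10⁹ N·m²/C²)(-4.20×10⁻⁶ C)(6.11×10⁻⁶ C)(1/0.355 − 1/0.0950) = 1.78 J.
v = √(2·1.78/0.0241) = 12.1 m/s.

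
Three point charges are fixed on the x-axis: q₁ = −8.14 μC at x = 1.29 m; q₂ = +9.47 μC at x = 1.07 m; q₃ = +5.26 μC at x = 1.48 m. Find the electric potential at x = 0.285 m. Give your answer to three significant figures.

The total potential is the scalar sum of each charge's contribution, V = Σ kqᵢ/rᵢ.
Distances from the field point to each charge: r₁ = 1.01 m, r₂ = 0.785 m, r₃ = 1.20 m.
V = k[(-8.14×10⁻⁶)/(1.01) + (9.47×10⁻⁶)/(0.785) + (5.26×10⁻⁶)/(1.20)] = 7.52×10⁴ V.

7.52×10⁴ V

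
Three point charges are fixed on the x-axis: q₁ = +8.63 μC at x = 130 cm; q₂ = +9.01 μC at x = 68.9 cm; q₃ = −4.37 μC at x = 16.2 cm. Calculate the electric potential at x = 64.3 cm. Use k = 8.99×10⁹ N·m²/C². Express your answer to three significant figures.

1.80×10⁶ V

Electric potential is a scalar, so the contributions from each charge add algebraically: V = Σ kqᵢ/rᵢ.
Distances from the field point to each charge: r₁ = 0.657 m, r₂ = 0.0460 m, r₃ = 0.481 m.
V = k[(8.63×10⁻⁶)/(0.657) + (9.01×10⁻⁶)/(0.0460) + (-4.37×10⁻⁶)/(0.481)] = 1.80×10⁶ V.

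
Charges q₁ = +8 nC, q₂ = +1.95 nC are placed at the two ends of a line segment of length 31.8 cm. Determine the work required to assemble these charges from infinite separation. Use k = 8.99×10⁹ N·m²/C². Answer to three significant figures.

4.41×10⁻⁷ J

The assembly work is the sum of pairwise potential energies, U = Σ_{i<j} kqᵢqⱼ/rᵢⱼ.
The separation is r = 0.318 m.
U = (4.41×10⁻⁷) = 4.41×10⁻⁷ J.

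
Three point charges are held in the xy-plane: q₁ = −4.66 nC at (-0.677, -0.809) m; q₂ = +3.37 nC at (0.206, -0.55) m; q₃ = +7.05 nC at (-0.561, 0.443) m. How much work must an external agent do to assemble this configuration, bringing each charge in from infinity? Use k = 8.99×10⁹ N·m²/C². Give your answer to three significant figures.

The assembly work is the sum of pairwise potential energies, U = Σ_{i<j} kqᵢqⱼ/rᵢⱼ.
Pair separations: r₁₂ = 0.920 m, r₁₃ = 1.26 m, r₂₃ = 1.25 m.
U = (-1.53×10⁻⁷) + (-2.35×10⁻⁷) + (1.70×10⁻⁷) = -2.18×10⁻⁷ J.

-2.18×10⁻⁷ J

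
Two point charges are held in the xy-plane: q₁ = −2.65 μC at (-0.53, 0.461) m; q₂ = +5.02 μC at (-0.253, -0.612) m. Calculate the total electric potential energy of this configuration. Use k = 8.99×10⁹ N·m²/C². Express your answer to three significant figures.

The assembly work is the sum of pairwise potential energies, U = Σ_{i<j} kqᵢqⱼ/rᵢⱼ.
Pair separations: r₁₂ = 1.11 m.
U = (-0.108) = -0.108 J.

-0.108 J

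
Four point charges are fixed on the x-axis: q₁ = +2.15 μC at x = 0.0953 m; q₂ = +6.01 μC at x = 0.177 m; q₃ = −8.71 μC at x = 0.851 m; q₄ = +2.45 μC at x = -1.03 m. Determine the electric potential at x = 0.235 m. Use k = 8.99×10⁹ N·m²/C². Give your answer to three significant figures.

9.60×10⁵ V

Electric potential is a scalar, so the contributions from each charge add algebraically: V = Σ kqᵢ/rᵢ.
Distances from the field point to each charge: r₁ = 0.140 m, r₂ = 0.0580 m, r₃ = 0.616 m, r₄ = 1.27 m.
V = k[(2.15×10⁻⁶)/(0.140) + (6.01×10⁻⁶)/(0.0580) + (-8.71×10⁻⁶)/(0.616) + (2.45×10⁻⁶)/(1.27)] = 9.60×10⁵ V.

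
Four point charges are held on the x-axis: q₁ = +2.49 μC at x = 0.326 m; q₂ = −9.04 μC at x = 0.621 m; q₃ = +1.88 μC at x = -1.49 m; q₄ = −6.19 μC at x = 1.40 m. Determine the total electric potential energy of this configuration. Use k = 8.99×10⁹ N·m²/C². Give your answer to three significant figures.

The work to assemble the configuration equals its total potential energy, U = Σ kqᵢqⱼ/rᵢⱼ over all pairs.
Pair separations: r₁₂ = 0.295 m, r₁₃ = 1.82 m, r₁₄ = 1.07 m, r₂₃ = 2.11 m, r₂₄ = 0.779 m, r₃₄ = 2.89 m.
Summing all 6 pair terms gives U = -0.255 J.

-0.255 J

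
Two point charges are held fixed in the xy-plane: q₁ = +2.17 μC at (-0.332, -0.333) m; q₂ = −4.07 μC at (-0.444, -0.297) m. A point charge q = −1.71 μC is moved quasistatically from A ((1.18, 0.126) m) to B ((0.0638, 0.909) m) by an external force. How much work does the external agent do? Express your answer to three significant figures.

For quasistatic motion the external work equals the change in potential energy: W_ext = qΔV = q(V_B − V_A).
At A: distances to the source charges are 1.58 m, 1.68 m; V_A = Σ kqᵢ/rᵢ = -9460 V.
At B: distances to the source charges are 1.30 m, 1.31 m; V_B = Σ kqᵢ/rᵢ = -1.30×10⁴ V.
ΔV = V_B − V_A = -3540 V.
W_ext = qΔV = (-1.71×10⁻⁶ C)(-3540 V) = 6.05×10⁻³ J.

6.05×10⁻³ J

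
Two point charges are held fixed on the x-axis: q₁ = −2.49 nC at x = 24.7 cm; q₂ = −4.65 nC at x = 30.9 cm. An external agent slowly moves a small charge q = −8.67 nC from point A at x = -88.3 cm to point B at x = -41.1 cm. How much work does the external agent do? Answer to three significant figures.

For quasistatic motion the external work equals the change in potential energy: W_ext = qΔV = q(V_B − V_A).
At A: distances to the source charges are 1.13 m, 1.19 m; V_A = Σ kqᵢ/rᵢ = -54.9 V.
At B: distances to the source charges are 0.658 m, 0.720 m; V_B = Σ kqᵢ/rᵢ = -92.1 V.
ΔV = V_B − V_A = -37.2 V.
W_ext = qΔV = (-8.67×10⁻⁹ C)(-37.2 V) = 3.23×10⁻⁷ J.

3.23×10⁻⁷ J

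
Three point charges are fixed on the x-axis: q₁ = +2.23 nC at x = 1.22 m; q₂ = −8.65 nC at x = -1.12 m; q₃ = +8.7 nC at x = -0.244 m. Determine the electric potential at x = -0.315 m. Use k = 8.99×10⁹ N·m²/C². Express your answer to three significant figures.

Electric potential is a scalar, so the contributions from each charge add algebraically: V = Σ kqᵢ/rᵢ.
Distances from the field point to each charge: r₁ = 1.53 m, r₂ = 0.805 m, r₃ = 0.0710 m.
V = k[(2.23×10⁻⁹)/(1.53) + (-8.65×10⁻⁹)/(0.805) + (8.70×10⁻⁹)/(0.0710)] = 1020 V.

1020 V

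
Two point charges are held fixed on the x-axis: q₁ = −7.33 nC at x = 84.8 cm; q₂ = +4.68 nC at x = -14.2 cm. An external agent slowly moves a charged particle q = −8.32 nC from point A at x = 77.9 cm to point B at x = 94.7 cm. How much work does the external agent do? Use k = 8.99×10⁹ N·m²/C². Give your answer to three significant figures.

-2.35×10⁻⁶ J

For quasistatic motion the external work equals the change in potential energy: W_ext = qΔV = q(V_B − V_A).
At A: distances to the source charges are 0.0690 m, 0.921 m; V_A = Σ kqᵢ/rᵢ = -909 V.
At B: distances to the source charges are 0.0990 m, 1.09 m; V_B = Σ kqᵢ/rᵢ = -627 V.
ΔV = V_B − V_A = 282 V.
W_ext = qΔV = (-8.32×10⁻⁹ C)(282 V) = -2.35×10⁻⁶ J.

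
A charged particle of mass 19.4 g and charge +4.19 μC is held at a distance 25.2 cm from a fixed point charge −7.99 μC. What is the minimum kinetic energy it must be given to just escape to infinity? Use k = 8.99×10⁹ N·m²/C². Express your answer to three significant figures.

To just escape, total mechanical energy must reach zero at infinity: ½mv²_min + U = 0, so ½mv²_min = −U = |kQq|/r.
|U| = |kQq|/r = (8.99×10⁹ N·m²/C²)(7.99×10⁻⁶)(4.19×10⁻⁶)/(0.252) = 1.19 J.

1.19 J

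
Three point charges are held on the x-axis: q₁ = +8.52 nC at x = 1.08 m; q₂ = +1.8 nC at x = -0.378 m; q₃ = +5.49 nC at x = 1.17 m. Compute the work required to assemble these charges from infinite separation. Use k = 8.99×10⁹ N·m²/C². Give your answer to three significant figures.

The work to assemble the configuration equals its total potential energy, U = Σ kqᵢqⱼ/rᵢⱼ over all pairs.
Pair separations: r₁₂ = 1.46 m, r₁₃ = 0.0900 m, r₂₃ = 1.55 m.
U = (9.46×10⁻⁸) + (4.67×10⁻⁶) + (5.74×10⁻⁸) = 4.82×10⁻⁶ J.

4.82×10⁻⁶ J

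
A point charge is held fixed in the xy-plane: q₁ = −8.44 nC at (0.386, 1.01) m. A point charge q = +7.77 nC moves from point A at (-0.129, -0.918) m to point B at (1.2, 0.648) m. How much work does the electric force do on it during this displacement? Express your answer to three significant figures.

3.66×10⁻⁷ J

The work done by the electric force is W_field = −ΔU = −q(V_B − V_A) = q(V_A − V_B).
At A: distance to the source charge is 2.00 m; V_A = kq₁/r = -38.0 V.
At B: distance to the source charge is 0.891 m; V_B = kq₁/r = -85.2 V.
ΔV = V_B − V_A = -47.1 V.
W_field = −qΔV = −(7.77×10⁻⁹ C)(-47.1 V) = 3.66×10⁻⁷ J.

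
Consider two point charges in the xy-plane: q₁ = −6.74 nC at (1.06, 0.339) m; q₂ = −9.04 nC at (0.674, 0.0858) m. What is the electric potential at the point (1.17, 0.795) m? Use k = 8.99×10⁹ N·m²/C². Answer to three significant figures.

Electric potential is a scalar, so the contributions from each charge add algebraically: V = Σ kqᵢ/rᵢ.
Distances from the field point to each charge: r₁ = 0.469 m, r₂ = 0.865 m.
V = k[(-6.74×10⁻⁹)/(0.469) + (-9.04×10⁻⁹)/(0.865)] = -223 V.

-223 V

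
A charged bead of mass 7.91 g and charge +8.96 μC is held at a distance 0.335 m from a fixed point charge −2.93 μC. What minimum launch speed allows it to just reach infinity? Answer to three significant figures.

To just escape, total mechanical energy must reach zero at infinity: ½mv²_min + U = 0, so ½mv²_min = −U = |kQq|/r.
|U| = |kQq|/r = (8.99×10⁹ N·m²/C²)(2.93×10⁻⁶)(8.96×10⁻⁶)/(0.335) = 0.705 J.
v_min = √(2|U|/m) = √(2·0.705/7.91×10⁻³) = 13.3 m/s.

13.3 m/s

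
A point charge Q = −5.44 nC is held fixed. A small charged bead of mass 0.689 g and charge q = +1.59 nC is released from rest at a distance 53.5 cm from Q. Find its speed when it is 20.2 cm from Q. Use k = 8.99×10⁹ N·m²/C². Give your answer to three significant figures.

Only the electrostatic force acts, so mechanical energy is conserved: ½mv² = U₁ − U₂ = kQq(1/r₁ − 1/r₂).
U₁ − U₂ = (8.99×10⁹ N·m²/C²)(-5.44×10⁻⁹ C)(1.59×10⁻⁹ C)(1/0.535 − 1/0.202) = 2.40×10⁻⁷ J.
v = √(2·2.40×10⁻⁷/6.89×10⁻⁴) = 0.0264 m/s.

0.0264 m/s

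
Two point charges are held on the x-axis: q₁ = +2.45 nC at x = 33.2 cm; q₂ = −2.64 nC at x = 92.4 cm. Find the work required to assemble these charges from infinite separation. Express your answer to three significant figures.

The assembly work is the sum of pairwise potential energies, U = Σ_{i<j} kqᵢqⱼ/rᵢⱼ.
Pair separations: r₁₂ = 0.592 m.
U = (-9.82×10⁻⁸) = -9.82×10⁻⁸ J.

-9.82×10⁻⁸ J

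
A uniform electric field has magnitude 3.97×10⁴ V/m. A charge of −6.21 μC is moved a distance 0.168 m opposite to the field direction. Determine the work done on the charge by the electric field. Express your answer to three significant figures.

0.0414 J

The potential change for a displacement 0.168 m opposite to the field direction is ΔV = +Ed = 6670 V.
W_field = −qΔV = 0.0414 J.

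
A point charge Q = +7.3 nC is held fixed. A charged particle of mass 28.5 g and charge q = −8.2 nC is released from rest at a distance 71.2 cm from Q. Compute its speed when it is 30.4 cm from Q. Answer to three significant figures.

Only the electrostatic force acts, so mechanical energy is conserved: ½mv² = U₁ − U₂ = kQq(1/r₁ − 1/r₂).
U₁ − U₂ = (8.99×10⁹ N·m²/C²)(7.30×10⁻⁹ C)(-8.20×10⁻⁹ C)(1/0.712 − 1/0.304) = 1.01×10⁻⁶ J.
v = √(2·1.01×10⁻⁶/0.0285) = 8.44×10⁻³ m/s.

8.44×10⁻³ m/s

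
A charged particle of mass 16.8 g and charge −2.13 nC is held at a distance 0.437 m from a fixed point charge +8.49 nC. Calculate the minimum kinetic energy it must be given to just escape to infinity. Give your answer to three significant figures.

To just escape, total mechanical energy must reach zero at infinity: ½mv²_min + U = 0, so ½mv²_min = −U = |kQq|/r.
|U| = |kQq|/r = (8.99×10⁹ N·m²/C²)(8.49×10⁻⁹)(2.13×10⁻⁹)/(0.437) = 3.72×10⁻⁷ J.

3.72×10⁻⁷ J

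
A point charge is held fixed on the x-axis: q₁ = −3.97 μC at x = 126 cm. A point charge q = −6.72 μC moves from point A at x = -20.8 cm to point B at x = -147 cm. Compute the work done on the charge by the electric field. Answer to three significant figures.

0.0755 J

The work done by the electric force is W_field = −ΔU = −q(V_B − V_A) = q(V_A − V_B).
At A: distance to the source charge is 1.47 m; V_A = kq₁/r = -2.43×10⁴ V.
At B: distance to the source charge is 2.73 m; V_B = kq₁/r = -1.31×10⁴ V.
ΔV = V_B − V_A = 1.12×10⁴ V.
W_field = −qΔV = −(-6.72×10⁻⁶ C)(1.12×10⁴ V) = 0.0755 J.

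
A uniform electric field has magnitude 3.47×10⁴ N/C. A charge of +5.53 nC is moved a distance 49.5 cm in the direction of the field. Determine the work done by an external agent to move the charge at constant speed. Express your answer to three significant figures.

-9.50×10⁻⁵ J

The potential change for a displacement 49.5 cm in the direction of the field is ΔV = −Ed = -1.72×10⁴ V.
W_ext = qΔV = -9.50×10⁻⁵ J.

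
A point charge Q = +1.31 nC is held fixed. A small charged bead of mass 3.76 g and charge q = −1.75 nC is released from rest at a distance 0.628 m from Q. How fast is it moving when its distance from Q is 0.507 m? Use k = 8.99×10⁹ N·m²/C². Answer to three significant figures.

2.04×10⁻³ m/s

Only the electrostatic force acts, so mechanical energy is conserved: ½mv² = U₁ − U₂ = kQq(1/r₁ − 1/r₂).
U₁ − U₂ = (8.99×10⁹ N·m²/C²)(1.31×10⁻⁹ C)(-1.75×10⁻⁹ C)(1/0.628 − 1/0.507) = 7.83×10⁻⁹ J.
v = √(2·7.83×10⁻⁹/3.76×10⁻³) = 2.04×10⁻³ m/s.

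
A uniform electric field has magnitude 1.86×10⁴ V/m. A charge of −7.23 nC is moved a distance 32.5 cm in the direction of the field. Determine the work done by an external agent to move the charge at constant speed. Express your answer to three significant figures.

The potential change for a displacement 32.5 cm in the direction of the field is ΔV = −Ed = -6040 V.
W_ext = qΔV = 4.37×10⁻⁵ J.

4.37×10⁻⁵ J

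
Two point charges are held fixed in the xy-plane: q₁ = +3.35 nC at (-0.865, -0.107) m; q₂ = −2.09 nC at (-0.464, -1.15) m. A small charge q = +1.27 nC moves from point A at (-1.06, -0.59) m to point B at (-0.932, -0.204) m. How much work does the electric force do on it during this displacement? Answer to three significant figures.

The work done by the electric force is W_field = −ΔU = −q(V_B − V_A) = q(V_A − V_B).
At A: distances to the source charges are 0.521 m, 0.818 m; V_A = Σ kqᵢ/rᵢ = 34.8 V.
At B: distances to the source charges are 0.118 m, 1.06 m; V_B = Σ kqᵢ/rᵢ = 238 V.
ΔV = V_B − V_A = 203 V.
W_field = −qΔV = −(1.27×10⁻⁹ C)(203 V) = -2.58×10⁻⁷ J.

-2.58×10⁻⁷ J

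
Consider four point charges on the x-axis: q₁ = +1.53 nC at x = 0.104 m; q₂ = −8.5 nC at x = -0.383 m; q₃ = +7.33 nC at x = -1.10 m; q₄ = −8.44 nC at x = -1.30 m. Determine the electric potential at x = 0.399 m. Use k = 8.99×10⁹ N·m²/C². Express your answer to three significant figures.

-51.8 V

The total potential is the scalar sum of each charge's contribution, V = Σ kqᵢ/rᵢ.
Distances from the field point to each charge: r₁ = 0.295 m, r₂ = 0.782 m, r₃ = 1.50 m, r₄ = 1.70 m.
V = k[(1.53×10⁻⁹)/(0.295) + (-8.50×10⁻⁹)/(0.782) + (7.33×10⁻⁹)/(1.50) + (-8.44×10⁻⁹)/(1.70)] = -51.8 V.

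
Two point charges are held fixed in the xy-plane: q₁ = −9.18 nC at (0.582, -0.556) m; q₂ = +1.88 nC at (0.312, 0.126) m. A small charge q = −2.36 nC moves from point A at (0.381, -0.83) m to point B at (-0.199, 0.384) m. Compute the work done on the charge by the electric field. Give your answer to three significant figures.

4.42×10⁻⁷ J

The work done by the electric force is W_field = −ΔU = −q(V_B − V_A) = q(V_A − V_B).
At A: distances to the source charges are 0.340 m, 0.958 m; V_A = Σ kqᵢ/rᵢ = -225 V.
At B: distances to the source charges are 1.22 m, 0.572 m; V_B = Σ kqᵢ/rᵢ = -38.0 V.
ΔV = V_B − V_A = 187 V.
W_field = −qΔV = −(-2.36×10⁻⁹ C)(187 V) = 4.42×10⁻⁷ J.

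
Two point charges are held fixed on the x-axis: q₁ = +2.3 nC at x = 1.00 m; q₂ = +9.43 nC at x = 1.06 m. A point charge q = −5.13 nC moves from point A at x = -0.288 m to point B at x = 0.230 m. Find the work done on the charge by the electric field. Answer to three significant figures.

The work done by the electric force is W_field = −ΔU = −q(V_B − V_A) = q(V_A − V_B).
At A: distances to the source charges are 1.29 m, 1.35 m; V_A = Σ kqᵢ/rᵢ = 78.9 V.
At B: distances to the source charges are 0.770 m, 0.830 m; V_B = Σ kqᵢ/rᵢ = 129 V.
ΔV = V_B − V_A = 50.0 V.
W_field = −qΔV = −(-5.13×10⁻⁹ C)(50.0 V) = 2.57×10⁻⁷ J.

2.57×10⁻⁷ J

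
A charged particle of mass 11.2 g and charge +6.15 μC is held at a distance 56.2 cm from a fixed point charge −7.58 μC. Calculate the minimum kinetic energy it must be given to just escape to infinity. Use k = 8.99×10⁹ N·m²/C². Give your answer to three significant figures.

0.746 J

To just escape, total mechanical energy must reach zero at infinity: ½mv²_min + U = 0, so ½mv²_min = −U = |kQq|/r.
|U| = |kQq|/r = (8.99×10⁹ N·m²/C²)(7.58×10⁻⁶)(6.15×10⁻⁶)/(0.562) = 0.746 J.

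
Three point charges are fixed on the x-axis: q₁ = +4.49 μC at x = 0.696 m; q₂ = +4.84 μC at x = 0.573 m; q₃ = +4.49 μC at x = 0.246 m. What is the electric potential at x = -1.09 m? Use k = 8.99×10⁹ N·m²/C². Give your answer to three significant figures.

The total potential is the scalar sum of each charge's contribution, V = Σ kqᵢ/rᵢ.
Distances from the field point to each charge: r₁ = 1.79 m, r₂ = 1.66 m, r₃ = 1.34 m.
V = k[(4.49×10⁻⁶)/(1.79) + (4.84×10⁻⁶)/(1.66) + (4.49×10⁻⁶)/(1.34)] = 7.90×10⁴ V.

7.90×10⁴ V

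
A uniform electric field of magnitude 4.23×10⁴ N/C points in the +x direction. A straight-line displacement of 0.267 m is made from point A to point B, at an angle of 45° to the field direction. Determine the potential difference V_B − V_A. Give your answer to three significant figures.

Only the component of displacement along E changes the potential: ΔV = −E·d·cosθ.
ΔV = −(4.23×10⁴ V/m)(0.267 m)cos45° = -7990 V.

-7990 V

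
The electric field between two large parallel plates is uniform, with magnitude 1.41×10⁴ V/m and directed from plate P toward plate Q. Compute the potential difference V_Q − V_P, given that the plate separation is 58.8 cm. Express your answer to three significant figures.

-8290 V

In a uniform field, potential decreases in the direction of E: ΔV = −E·d for a displacement d parallel to E.
Going from P to Q is a displacement of 58.8 cm along the field, so V_Q − V_P = −Ed = -8290 V.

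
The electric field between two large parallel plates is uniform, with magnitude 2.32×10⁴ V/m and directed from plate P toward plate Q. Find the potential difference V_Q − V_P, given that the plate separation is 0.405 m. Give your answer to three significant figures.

-9400 V

In a uniform field, potential decreases in the direction of E: ΔV = −E·d for a displacement d parallel to E.
Going from P to Q is a displacement of 0.405 m along the field, so V_Q − V_P = −Ed = -9400 V.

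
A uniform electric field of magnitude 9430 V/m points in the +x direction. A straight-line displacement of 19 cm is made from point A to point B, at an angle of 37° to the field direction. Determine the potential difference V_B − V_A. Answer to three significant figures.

-1430 V

Only the component of displacement along E changes the potential: ΔV = −E·d·cosθ.
ΔV = −(9430 V/m)(0.190 m)cos37° = -1430 V.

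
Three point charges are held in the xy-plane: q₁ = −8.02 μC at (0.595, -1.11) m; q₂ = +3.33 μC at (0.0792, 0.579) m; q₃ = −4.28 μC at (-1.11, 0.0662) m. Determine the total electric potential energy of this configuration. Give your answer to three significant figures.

-0.0859 J

The assembly work is the sum of pairwise potential energies, U = Σ_{i<j} kqᵢqⱼ/rᵢⱼ.
Pair separations: r₁₂ = 1.77 m, r₁₃ = 2.07 m, r₂₃ = 1.30 m.
U = (-0.136) + (0.149) + (-0.0989) = -0.0859 J.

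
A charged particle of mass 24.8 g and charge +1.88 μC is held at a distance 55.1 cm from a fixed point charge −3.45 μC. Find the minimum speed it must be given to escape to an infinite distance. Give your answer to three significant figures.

To just escape, total mechanical energy must reach zero at infinity: ½mv²_min + U = 0, so ½mv²_min = −U = |kQq|/r.
|U| = |kQq|/r = (8.99×10⁹ N·m²/C²)(3.45×10⁻⁶)(1.88×10⁻⁶)/(0.551) = 0.106 J.
v_min = √(2|U|/m) = √(2·0.106/0.0248) = 2.92 m/s.

2.92 m/s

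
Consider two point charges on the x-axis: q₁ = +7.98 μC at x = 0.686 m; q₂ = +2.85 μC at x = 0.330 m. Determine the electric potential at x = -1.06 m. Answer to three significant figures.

5.95×10⁴ V

Electric potential is a scalar, so the contributions from each charge add algebraically: V = Σ kqᵢ/rᵢ.
Distances from the field point to each charge: r₁ = 1.75 m, r₂ = 1.39 m.
V = k[(7.98×10⁻⁶)/(1.75) + (2.85×10⁻⁶)/(1.39)] = 5.95×10⁴ V.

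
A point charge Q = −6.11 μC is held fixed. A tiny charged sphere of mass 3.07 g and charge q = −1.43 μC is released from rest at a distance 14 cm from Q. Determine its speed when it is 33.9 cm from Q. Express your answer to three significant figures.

Only the electrostatic force acts, so mechanical energy is conserved: ½mv² = U₁ − U₂ = kQq(1/r₁ − 1/r₂).
U₁ − U₂ = (8.99×10⁹ N·m²/C²)(-6.11×10⁻⁶ C)(-1.43×10⁻⁶ C)(1/0.140 − 1/0.339) = 0.329 J.
v = √(2·0.329/3.07×10⁻³) = 14.6 m/s.

14.6 m/s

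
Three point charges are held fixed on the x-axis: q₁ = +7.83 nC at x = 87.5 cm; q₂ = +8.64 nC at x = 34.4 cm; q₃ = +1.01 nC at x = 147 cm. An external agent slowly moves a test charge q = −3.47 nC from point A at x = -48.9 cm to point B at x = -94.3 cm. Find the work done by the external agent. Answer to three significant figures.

For quasistatic motion the external work equals the change in potential energy: W_ext = qΔV = q(V_B − V_A).
At A: distances to the source charges are 1.36 m, 0.833 m, 1.96 m; V_A = Σ kqᵢ/rᵢ = 149 V.
At B: distances to the source charges are 1.82 m, 1.29 m, 2.41 m; V_B = Σ kqᵢ/rᵢ = 103 V.
ΔV = V_B − V_A = -46.7 V.
W_ext = qΔV = (-3.47×10⁻⁹ C)(-46.7 V) = 1.62×10⁻⁷ J.

1.62×10⁻⁷ J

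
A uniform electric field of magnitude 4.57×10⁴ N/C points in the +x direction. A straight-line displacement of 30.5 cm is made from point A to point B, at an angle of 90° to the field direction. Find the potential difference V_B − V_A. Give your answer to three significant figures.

Only the component of displacement along E changes the potential: ΔV = −E·d·cosθ.
ΔV = −(4.57×10⁴ V/m)(0.305 m)cos90° = 0 V.

0 V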